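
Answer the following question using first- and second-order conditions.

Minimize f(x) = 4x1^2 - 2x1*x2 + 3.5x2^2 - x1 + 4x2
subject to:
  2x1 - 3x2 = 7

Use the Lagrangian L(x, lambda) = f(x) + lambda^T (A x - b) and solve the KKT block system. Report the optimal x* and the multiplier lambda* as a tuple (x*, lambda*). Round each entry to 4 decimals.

Form the Lagrangian:
  L(x, lambda) = (1/2) x^T Q x + c^T x + lambda^T (A x - b)
Stationarity (grad_x L = 0): Q x + c + A^T lambda = 0.
Primal feasibility: A x = b.

This gives the KKT block system:
  [ Q   A^T ] [ x     ]   [-c ]
  [ A    0  ] [ lambda ] = [ b ]

Solving the linear system:
  x*      = (0.5395, -1.9737)
  lambda* = (-3.6316)
  f(x*)   = 8.4934

x* = (0.5395, -1.9737), lambda* = (-3.6316)


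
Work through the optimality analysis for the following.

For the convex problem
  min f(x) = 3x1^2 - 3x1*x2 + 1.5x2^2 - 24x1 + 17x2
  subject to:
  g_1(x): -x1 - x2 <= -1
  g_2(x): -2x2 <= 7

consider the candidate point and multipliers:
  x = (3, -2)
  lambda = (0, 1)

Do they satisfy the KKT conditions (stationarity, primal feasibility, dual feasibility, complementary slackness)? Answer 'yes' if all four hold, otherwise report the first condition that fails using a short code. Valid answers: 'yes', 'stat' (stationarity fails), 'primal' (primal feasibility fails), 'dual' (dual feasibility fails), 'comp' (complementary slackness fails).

Gradient of f: grad f(x) = Q x + c = (0, 2)
Constraint values g_i(x) = a_i^T x - b_i:
  g_1((3, -2)) = 0
  g_2((3, -2)) = -3
Stationarity residual: grad f(x) + sum_i lambda_i a_i = (0, 0)
  -> stationarity OK
Primal feasibility (all g_i <= 0): OK
Dual feasibility (all lambda_i >= 0): OK
Complementary slackness (lambda_i * g_i(x) = 0 for all i): FAILS

Verdict: the first failing condition is complementary_slackness -> comp.

comp


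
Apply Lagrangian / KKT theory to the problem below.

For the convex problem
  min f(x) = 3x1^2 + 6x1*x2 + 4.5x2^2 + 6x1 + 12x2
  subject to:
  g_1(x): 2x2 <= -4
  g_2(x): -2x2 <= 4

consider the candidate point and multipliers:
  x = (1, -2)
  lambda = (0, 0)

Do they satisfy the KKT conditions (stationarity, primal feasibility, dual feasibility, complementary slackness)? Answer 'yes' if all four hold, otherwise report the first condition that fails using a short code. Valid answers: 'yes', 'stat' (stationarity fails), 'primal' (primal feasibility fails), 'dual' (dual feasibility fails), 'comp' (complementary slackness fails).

Gradient of f: grad f(x) = Q x + c = (0, 0)
Constraint values g_i(x) = a_i^T x - b_i:
  g_1((1, -2)) = 0
  g_2((1, -2)) = 0
Stationarity residual: grad f(x) + sum_i lambda_i a_i = (0, 0)
  -> stationarity OK
Primal feasibility (all g_i <= 0): OK
Dual feasibility (all lambda_i >= 0): OK
Complementary slackness (lambda_i * g_i(x) = 0 for all i): OK

Verdict: yes, KKT holds.

yes


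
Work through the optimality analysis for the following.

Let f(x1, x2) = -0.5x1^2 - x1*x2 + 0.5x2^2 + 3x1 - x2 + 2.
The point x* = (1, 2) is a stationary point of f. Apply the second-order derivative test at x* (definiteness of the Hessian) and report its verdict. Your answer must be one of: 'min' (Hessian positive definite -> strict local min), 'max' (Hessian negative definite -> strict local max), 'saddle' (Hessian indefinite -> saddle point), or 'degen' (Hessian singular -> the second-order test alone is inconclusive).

Compute the Hessian H = grad^2 f:
  H = [[-1, -1], [-1, 1]]
Verify stationarity: grad f(x*) = H x* + g = (0, 0).
Eigenvalues of H: -1.4142, 1.4142.
Eigenvalues have mixed signs, so H is indefinite -> x* is a saddle point.

saddle


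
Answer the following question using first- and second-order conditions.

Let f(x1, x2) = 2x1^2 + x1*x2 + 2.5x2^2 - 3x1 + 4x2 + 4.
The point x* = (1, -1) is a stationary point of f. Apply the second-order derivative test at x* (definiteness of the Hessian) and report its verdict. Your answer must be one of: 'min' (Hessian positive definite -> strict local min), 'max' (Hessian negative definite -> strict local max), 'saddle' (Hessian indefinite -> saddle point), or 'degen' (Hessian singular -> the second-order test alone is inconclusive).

Compute the Hessian H = grad^2 f:
  H = [[4, 1], [1, 5]]
Verify stationarity: grad f(x*) = H x* + g = (0, 0).
Eigenvalues of H: 3.382, 5.618.
Both eigenvalues > 0, so H is positive definite -> x* is a strict local min.

min


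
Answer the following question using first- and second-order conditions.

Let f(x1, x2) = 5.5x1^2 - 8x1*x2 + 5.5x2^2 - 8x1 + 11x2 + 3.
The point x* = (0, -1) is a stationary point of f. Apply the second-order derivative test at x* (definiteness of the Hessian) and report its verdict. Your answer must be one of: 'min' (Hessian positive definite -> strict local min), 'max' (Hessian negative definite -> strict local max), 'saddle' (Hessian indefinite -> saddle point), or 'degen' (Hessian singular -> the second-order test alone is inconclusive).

Compute the Hessian H = grad^2 f:
  H = [[11, -8], [-8, 11]]
Verify stationarity: grad f(x*) = H x* + g = (0, 0).
Eigenvalues of H: 3, 19.
Both eigenvalues > 0, so H is positive definite -> x* is a strict local min.

min


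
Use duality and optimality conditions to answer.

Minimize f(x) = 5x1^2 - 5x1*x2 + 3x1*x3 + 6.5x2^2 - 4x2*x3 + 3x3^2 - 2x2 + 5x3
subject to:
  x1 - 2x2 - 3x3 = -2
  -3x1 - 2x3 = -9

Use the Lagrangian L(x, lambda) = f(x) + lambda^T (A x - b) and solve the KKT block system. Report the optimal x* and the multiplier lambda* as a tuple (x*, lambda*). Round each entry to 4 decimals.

Form the Lagrangian:
  L(x, lambda) = (1/2) x^T Q x + c^T x + lambda^T (A x - b)
Stationarity (grad_x L = 0): Q x + c + A^T lambda = 0.
Primal feasibility: A x = b.

This gives the KKT block system:
  [ Q   A^T ] [ x     ]   [-c ]
  [ A    0  ] [ lambda ] = [ b ]

Solving the linear system:
  x*      = (2.5425, 1.2419, 0.6862)
  lambda* = (-0.6561, 6.8727)
  f(x*)   = 30.7446

x* = (2.5425, 1.2419, 0.6862), lambda* = (-0.6561, 6.8727)


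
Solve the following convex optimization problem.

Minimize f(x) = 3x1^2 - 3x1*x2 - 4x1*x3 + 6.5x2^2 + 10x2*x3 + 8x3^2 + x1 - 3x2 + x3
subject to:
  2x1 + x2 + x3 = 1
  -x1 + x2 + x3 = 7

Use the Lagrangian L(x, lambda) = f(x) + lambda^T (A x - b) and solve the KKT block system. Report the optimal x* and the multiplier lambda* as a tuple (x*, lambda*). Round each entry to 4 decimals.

Form the Lagrangian:
  L(x, lambda) = (1/2) x^T Q x + c^T x + lambda^T (A x - b)
Stationarity (grad_x L = 0): Q x + c + A^T lambda = 0.
Primal feasibility: A x = b.

This gives the KKT block system:
  [ Q   A^T ] [ x     ]   [-c ]
  [ A    0  ] [ lambda ] = [ b ]

Solving the linear system:
  x*      = (-2, 4, 1)
  lambda* = (-12.6667, -52.3333)
  f(x*)   = 183

x* = (-2, 4, 1), lambda* = (-12.6667, -52.3333)


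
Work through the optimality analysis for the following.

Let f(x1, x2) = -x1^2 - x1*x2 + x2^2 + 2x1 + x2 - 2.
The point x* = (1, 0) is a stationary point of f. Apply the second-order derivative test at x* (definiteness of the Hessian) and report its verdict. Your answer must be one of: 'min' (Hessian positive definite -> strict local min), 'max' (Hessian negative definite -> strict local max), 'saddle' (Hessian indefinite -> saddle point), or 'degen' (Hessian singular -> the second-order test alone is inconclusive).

Compute the Hessian H = grad^2 f:
  H = [[-2, -1], [-1, 2]]
Verify stationarity: grad f(x*) = H x* + g = (0, 0).
Eigenvalues of H: -2.2361, 2.2361.
Eigenvalues have mixed signs, so H is indefinite -> x* is a saddle point.

saddle


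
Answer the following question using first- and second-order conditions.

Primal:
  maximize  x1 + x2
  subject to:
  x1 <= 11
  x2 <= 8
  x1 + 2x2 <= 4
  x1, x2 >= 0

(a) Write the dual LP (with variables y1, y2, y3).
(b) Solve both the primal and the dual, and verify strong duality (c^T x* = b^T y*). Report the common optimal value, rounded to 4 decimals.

The standard primal-dual pair for 'max c^T x s.t. A x <= b, x >= 0' is:
  Dual:  min b^T y  s.t.  A^T y >= c,  y >= 0.

So the dual LP is:
  minimize  11y1 + 8y2 + 4y3
  subject to:
    y1 + y3 >= 1
    y2 + 2y3 >= 1
    y1, y2, y3 >= 0

Solving the primal: x* = (4, 0).
  primal value c^T x* = 4.
Solving the dual: y* = (0, 0, 1).
  dual value b^T y* = 4.
Strong duality: c^T x* = b^T y*. Confirmed.

4


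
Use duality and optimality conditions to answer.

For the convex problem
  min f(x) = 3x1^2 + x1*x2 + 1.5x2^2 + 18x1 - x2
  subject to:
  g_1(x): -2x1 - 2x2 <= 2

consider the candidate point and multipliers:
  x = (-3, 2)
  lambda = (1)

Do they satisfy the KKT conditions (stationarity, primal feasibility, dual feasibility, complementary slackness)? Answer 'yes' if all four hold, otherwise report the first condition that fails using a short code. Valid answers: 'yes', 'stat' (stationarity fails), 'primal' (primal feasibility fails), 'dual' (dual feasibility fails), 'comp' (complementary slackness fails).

Gradient of f: grad f(x) = Q x + c = (2, 2)
Constraint values g_i(x) = a_i^T x - b_i:
  g_1((-3, 2)) = 0
Stationarity residual: grad f(x) + sum_i lambda_i a_i = (0, 0)
  -> stationarity OK
Primal feasibility (all g_i <= 0): OK
Dual feasibility (all lambda_i >= 0): OK
Complementary slackness (lambda_i * g_i(x) = 0 for all i): OK

Verdict: yes, KKT holds.

yes


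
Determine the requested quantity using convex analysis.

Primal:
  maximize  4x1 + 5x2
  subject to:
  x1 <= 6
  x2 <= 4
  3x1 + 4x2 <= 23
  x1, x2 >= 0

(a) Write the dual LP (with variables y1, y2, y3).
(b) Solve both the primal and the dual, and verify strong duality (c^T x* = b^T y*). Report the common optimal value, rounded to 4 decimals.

The standard primal-dual pair for 'max c^T x s.t. A x <= b, x >= 0' is:
  Dual:  min b^T y  s.t.  A^T y >= c,  y >= 0.

So the dual LP is:
  minimize  6y1 + 4y2 + 23y3
  subject to:
    y1 + 3y3 >= 4
    y2 + 4y3 >= 5
    y1, y2, y3 >= 0

Solving the primal: x* = (6, 1.25).
  primal value c^T x* = 30.25.
Solving the dual: y* = (0.25, 0, 1.25).
  dual value b^T y* = 30.25.
Strong duality: c^T x* = b^T y*. Confirmed.

30.25


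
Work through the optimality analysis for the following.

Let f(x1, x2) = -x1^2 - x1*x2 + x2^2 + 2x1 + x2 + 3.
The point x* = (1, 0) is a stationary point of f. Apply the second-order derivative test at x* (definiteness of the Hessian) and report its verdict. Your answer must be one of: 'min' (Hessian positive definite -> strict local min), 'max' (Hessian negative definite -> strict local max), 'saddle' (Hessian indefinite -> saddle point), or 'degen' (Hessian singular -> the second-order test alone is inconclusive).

Compute the Hessian H = grad^2 f:
  H = [[-2, -1], [-1, 2]]
Verify stationarity: grad f(x*) = H x* + g = (0, 0).
Eigenvalues of H: -2.2361, 2.2361.
Eigenvalues have mixed signs, so H is indefinite -> x* is a saddle point.

saddle


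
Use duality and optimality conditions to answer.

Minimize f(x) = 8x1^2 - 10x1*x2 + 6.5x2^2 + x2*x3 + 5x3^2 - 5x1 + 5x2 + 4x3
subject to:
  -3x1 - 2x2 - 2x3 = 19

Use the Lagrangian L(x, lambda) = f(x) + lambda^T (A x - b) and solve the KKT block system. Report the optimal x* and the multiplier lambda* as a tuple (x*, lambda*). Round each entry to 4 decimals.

Form the Lagrangian:
  L(x, lambda) = (1/2) x^T Q x + c^T x + lambda^T (A x - b)
Stationarity (grad_x L = 0): Q x + c + A^T lambda = 0.
Primal feasibility: A x = b.

This gives the KKT block system:
  [ Q   A^T ] [ x     ]   [-c ]
  [ A    0  ] [ lambda ] = [ b ]

Solving the linear system:
  x*      = (-3.0879, -3.6044, -1.2637)
  lambda* = (-6.1209)
  f(x*)   = 54.3297

x* = (-3.0879, -3.6044, -1.2637), lambda* = (-6.1209)


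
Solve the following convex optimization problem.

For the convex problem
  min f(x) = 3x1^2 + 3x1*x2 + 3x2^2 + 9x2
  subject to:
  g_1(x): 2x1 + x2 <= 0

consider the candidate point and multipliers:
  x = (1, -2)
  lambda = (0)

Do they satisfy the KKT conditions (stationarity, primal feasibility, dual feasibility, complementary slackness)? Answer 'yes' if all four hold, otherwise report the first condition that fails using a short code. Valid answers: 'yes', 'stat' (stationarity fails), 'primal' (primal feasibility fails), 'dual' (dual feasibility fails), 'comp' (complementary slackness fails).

Gradient of f: grad f(x) = Q x + c = (0, 0)
Constraint values g_i(x) = a_i^T x - b_i:
  g_1((1, -2)) = 0
Stationarity residual: grad f(x) + sum_i lambda_i a_i = (0, 0)
  -> stationarity OK
Primal feasibility (all g_i <= 0): OK
Dual feasibility (all lambda_i >= 0): OK
Complementary slackness (lambda_i * g_i(x) = 0 for all i): OK

Verdict: yes, KKT holds.

yes


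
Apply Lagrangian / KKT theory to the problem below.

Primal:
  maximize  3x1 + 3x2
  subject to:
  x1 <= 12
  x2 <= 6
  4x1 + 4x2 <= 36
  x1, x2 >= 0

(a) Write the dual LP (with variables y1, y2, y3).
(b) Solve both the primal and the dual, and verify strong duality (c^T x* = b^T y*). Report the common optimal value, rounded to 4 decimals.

The standard primal-dual pair for 'max c^T x s.t. A x <= b, x >= 0' is:
  Dual:  min b^T y  s.t.  A^T y >= c,  y >= 0.

So the dual LP is:
  minimize  12y1 + 6y2 + 36y3
  subject to:
    y1 + 4y3 >= 3
    y2 + 4y3 >= 3
    y1, y2, y3 >= 0

Solving the primal: x* = (9, 0).
  primal value c^T x* = 27.
Solving the dual: y* = (0, 0, 0.75).
  dual value b^T y* = 27.
Strong duality: c^T x* = b^T y*. Confirmed.

27


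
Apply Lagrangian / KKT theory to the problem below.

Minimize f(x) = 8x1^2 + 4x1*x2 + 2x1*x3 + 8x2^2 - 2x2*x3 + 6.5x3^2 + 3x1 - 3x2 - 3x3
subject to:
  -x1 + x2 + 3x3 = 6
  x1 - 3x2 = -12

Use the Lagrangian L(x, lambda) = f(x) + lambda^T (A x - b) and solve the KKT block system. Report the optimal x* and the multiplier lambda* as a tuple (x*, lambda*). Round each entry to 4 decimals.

Form the Lagrangian:
  L(x, lambda) = (1/2) x^T Q x + c^T x + lambda^T (A x - b)
Stationarity (grad_x L = 0): Q x + c + A^T lambda = 0.
Primal feasibility: A x = b.

This gives the KKT block system:
  [ Q   A^T ] [ x     ]   [-c ]
  [ A    0  ] [ lambda ] = [ b ]

Solving the linear system:
  x*      = (-1.8314, 3.3895, 0.2597)
  lambda* = (3.3554, 15.5809)
  f(x*)   = 75.1982

x* = (-1.8314, 3.3895, 0.2597), lambda* = (3.3554, 15.5809)


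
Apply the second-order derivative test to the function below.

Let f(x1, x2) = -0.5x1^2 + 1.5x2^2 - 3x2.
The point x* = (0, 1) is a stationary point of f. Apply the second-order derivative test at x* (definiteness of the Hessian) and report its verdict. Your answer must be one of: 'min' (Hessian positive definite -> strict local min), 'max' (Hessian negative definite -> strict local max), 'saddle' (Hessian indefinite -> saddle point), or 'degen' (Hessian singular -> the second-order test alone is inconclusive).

Compute the Hessian H = grad^2 f:
  H = [[-1, 0], [0, 3]]
Verify stationarity: grad f(x*) = H x* + g = (0, 0).
Eigenvalues of H: -1, 3.
Eigenvalues have mixed signs, so H is indefinite -> x* is a saddle point.

saddle


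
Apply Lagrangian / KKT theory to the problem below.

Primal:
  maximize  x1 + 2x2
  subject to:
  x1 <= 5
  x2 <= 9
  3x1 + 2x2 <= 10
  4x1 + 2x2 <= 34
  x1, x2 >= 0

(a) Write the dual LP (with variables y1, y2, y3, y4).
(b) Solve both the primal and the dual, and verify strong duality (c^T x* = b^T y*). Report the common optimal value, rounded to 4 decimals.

The standard primal-dual pair for 'max c^T x s.t. A x <= b, x >= 0' is:
  Dual:  min b^T y  s.t.  A^T y >= c,  y >= 0.

So the dual LP is:
  minimize  5y1 + 9y2 + 10y3 + 34y4
  subject to:
    y1 + 3y3 + 4y4 >= 1
    y2 + 2y3 + 2y4 >= 2
    y1, y2, y3, y4 >= 0

Solving the primal: x* = (0, 5).
  primal value c^T x* = 10.
Solving the dual: y* = (0, 0, 1, 0).
  dual value b^T y* = 10.
Strong duality: c^T x* = b^T y*. Confirmed.

10


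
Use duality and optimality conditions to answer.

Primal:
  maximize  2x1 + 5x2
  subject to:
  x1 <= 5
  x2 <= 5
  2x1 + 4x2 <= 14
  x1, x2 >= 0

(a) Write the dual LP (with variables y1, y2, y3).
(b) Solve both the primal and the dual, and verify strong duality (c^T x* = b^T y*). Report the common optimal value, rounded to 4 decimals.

The standard primal-dual pair for 'max c^T x s.t. A x <= b, x >= 0' is:
  Dual:  min b^T y  s.t.  A^T y >= c,  y >= 0.

So the dual LP is:
  minimize  5y1 + 5y2 + 14y3
  subject to:
    y1 + 2y3 >= 2
    y2 + 4y3 >= 5
    y1, y2, y3 >= 0

Solving the primal: x* = (0, 3.5).
  primal value c^T x* = 17.5.
Solving the dual: y* = (0, 0, 1.25).
  dual value b^T y* = 17.5.
Strong duality: c^T x* = b^T y*. Confirmed.

17.5


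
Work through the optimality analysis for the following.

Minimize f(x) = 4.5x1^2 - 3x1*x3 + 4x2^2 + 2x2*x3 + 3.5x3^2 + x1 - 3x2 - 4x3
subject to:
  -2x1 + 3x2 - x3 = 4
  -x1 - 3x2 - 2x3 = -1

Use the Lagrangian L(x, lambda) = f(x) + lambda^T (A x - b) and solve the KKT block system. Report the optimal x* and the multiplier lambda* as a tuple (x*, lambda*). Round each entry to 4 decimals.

Form the Lagrangian:
  L(x, lambda) = (1/2) x^T Q x + c^T x + lambda^T (A x - b)
Stationarity (grad_x L = 0): Q x + c + A^T lambda = 0.
Primal feasibility: A x = b.

This gives the KKT block system:
  [ Q   A^T ] [ x     ]   [-c ]
  [ A    0  ] [ lambda ] = [ b ]

Solving the linear system:
  x*      = (-0.6495, 0.7835, -0.3505)
  lambda* = (-1.5498, -0.6942)
  f(x*)   = 1.9536

x* = (-0.6495, 0.7835, -0.3505), lambda* = (-1.5498, -0.6942)


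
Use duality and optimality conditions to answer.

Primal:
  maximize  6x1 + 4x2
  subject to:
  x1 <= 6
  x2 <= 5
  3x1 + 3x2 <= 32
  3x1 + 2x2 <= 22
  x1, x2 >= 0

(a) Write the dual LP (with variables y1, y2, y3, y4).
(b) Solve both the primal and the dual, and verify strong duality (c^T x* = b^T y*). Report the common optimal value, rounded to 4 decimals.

The standard primal-dual pair for 'max c^T x s.t. A x <= b, x >= 0' is:
  Dual:  min b^T y  s.t.  A^T y >= c,  y >= 0.

So the dual LP is:
  minimize  6y1 + 5y2 + 32y3 + 22y4
  subject to:
    y1 + 3y3 + 3y4 >= 6
    y2 + 3y3 + 2y4 >= 4
    y1, y2, y3, y4 >= 0

Solving the primal: x* = (6, 2).
  primal value c^T x* = 44.
Solving the dual: y* = (0, 0, 0, 2).
  dual value b^T y* = 44.
Strong duality: c^T x* = b^T y*. Confirmed.

44


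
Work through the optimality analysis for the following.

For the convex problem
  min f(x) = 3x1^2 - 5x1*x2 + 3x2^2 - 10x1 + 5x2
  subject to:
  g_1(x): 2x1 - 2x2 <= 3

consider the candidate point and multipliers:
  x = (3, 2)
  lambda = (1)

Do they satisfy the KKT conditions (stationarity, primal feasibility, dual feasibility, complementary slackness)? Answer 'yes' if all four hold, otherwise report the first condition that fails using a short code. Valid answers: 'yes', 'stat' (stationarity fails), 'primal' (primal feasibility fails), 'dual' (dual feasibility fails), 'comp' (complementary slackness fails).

Gradient of f: grad f(x) = Q x + c = (-2, 2)
Constraint values g_i(x) = a_i^T x - b_i:
  g_1((3, 2)) = -1
Stationarity residual: grad f(x) + sum_i lambda_i a_i = (0, 0)
  -> stationarity OK
Primal feasibility (all g_i <= 0): OK
Dual feasibility (all lambda_i >= 0): OK
Complementary slackness (lambda_i * g_i(x) = 0 for all i): FAILS

Verdict: the first failing condition is complementary_slackness -> comp.

comp


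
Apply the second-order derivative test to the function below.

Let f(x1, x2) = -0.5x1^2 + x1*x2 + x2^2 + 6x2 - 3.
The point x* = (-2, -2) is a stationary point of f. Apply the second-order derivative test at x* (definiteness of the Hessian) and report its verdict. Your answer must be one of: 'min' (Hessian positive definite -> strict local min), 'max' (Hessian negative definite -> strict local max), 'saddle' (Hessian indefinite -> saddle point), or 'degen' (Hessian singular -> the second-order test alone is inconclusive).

Compute the Hessian H = grad^2 f:
  H = [[-1, 1], [1, 2]]
Verify stationarity: grad f(x*) = H x* + g = (0, 0).
Eigenvalues of H: -1.3028, 2.3028.
Eigenvalues have mixed signs, so H is indefinite -> x* is a saddle point.

saddle


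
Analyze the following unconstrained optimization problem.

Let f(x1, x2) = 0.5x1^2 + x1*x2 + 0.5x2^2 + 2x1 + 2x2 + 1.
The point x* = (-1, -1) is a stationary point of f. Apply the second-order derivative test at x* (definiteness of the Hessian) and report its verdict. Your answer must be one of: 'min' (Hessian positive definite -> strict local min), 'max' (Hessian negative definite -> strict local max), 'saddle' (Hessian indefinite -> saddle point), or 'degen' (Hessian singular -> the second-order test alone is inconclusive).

Compute the Hessian H = grad^2 f:
  H = [[1, 1], [1, 1]]
Verify stationarity: grad f(x*) = H x* + g = (0, 0).
Eigenvalues of H: 0, 2.
H has a zero eigenvalue (singular; positive semidefinite but not definite), so H is neither positive definite, negative definite, nor indefinite. The second-order test alone is inconclusive -> degen.
(Indeed, f is constant along the null direction of H through x*, so x* is not a strict local extremum.)

degen


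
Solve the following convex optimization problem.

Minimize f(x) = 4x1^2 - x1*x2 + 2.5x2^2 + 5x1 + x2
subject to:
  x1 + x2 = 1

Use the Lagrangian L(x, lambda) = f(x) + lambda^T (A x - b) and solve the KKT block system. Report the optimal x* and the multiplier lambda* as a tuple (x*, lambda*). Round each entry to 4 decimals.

Form the Lagrangian:
  L(x, lambda) = (1/2) x^T Q x + c^T x + lambda^T (A x - b)
Stationarity (grad_x L = 0): Q x + c + A^T lambda = 0.
Primal feasibility: A x = b.

This gives the KKT block system:
  [ Q   A^T ] [ x     ]   [-c ]
  [ A    0  ] [ lambda ] = [ b ]

Solving the linear system:
  x*      = (0.1333, 0.8667)
  lambda* = (-5.2)
  f(x*)   = 3.3667

x* = (0.1333, 0.8667), lambda* = (-5.2)


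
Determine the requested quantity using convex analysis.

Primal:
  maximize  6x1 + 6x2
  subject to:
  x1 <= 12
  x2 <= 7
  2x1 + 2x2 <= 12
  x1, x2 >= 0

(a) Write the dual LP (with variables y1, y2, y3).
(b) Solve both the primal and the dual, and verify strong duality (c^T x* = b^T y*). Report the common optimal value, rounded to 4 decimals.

The standard primal-dual pair for 'max c^T x s.t. A x <= b, x >= 0' is:
  Dual:  min b^T y  s.t.  A^T y >= c,  y >= 0.

So the dual LP is:
  minimize  12y1 + 7y2 + 12y3
  subject to:
    y1 + 2y3 >= 6
    y2 + 2y3 >= 6
    y1, y2, y3 >= 0

Solving the primal: x* = (6, 0).
  primal value c^T x* = 36.
Solving the dual: y* = (0, 0, 3).
  dual value b^T y* = 36.
Strong duality: c^T x* = b^T y*. Confirmed.

36


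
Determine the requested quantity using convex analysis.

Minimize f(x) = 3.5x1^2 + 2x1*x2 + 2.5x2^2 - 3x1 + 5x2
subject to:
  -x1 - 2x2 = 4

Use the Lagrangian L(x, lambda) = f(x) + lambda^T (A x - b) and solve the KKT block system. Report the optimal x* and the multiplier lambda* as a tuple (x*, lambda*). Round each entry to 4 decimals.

Form the Lagrangian:
  L(x, lambda) = (1/2) x^T Q x + c^T x + lambda^T (A x - b)
Stationarity (grad_x L = 0): Q x + c + A^T lambda = 0.
Primal feasibility: A x = b.

This gives the KKT block system:
  [ Q   A^T ] [ x     ]   [-c ]
  [ A    0  ] [ lambda ] = [ b ]

Solving the linear system:
  x*      = (0.72, -2.36)
  lambda* = (-2.68)
  f(x*)   = -1.62

x* = (0.72, -2.36), lambda* = (-2.68)


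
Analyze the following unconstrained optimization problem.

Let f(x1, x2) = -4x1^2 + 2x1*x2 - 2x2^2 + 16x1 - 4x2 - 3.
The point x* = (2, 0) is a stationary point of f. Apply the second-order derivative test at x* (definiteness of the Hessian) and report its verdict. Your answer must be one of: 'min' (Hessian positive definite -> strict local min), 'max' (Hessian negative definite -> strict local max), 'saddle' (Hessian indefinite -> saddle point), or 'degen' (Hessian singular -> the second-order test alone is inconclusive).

Compute the Hessian H = grad^2 f:
  H = [[-8, 2], [2, -4]]
Verify stationarity: grad f(x*) = H x* + g = (0, 0).
Eigenvalues of H: -8.8284, -3.1716.
Both eigenvalues < 0, so H is negative definite -> x* is a strict local max.

max


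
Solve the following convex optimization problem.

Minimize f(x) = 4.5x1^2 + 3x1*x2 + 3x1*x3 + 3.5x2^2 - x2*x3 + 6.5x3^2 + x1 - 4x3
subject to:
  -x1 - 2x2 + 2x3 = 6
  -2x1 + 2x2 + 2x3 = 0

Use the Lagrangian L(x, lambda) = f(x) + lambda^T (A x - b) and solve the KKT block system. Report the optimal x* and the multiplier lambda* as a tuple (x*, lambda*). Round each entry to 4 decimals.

Form the Lagrangian:
  L(x, lambda) = (1/2) x^T Q x + c^T x + lambda^T (A x - b)
Stationarity (grad_x L = 0): Q x + c + A^T lambda = 0.
Primal feasibility: A x = b.

This gives the KKT block system:
  [ Q   A^T ] [ x     ]   [-c ]
  [ A    0  ] [ lambda ] = [ b ]

Solving the linear system:
  x*      = (-0.4804, -1.6201, 1.1397)
  lambda* = (-6.2291, 0.7318)
  f(x*)   = 16.1676

x* = (-0.4804, -1.6201, 1.1397), lambda* = (-6.2291, 0.7318)


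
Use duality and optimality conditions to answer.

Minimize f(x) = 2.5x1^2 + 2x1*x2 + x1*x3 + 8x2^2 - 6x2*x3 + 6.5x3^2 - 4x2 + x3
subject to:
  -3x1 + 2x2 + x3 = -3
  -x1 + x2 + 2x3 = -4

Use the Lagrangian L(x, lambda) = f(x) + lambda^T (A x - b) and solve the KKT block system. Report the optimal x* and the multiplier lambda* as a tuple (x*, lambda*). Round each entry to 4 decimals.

Form the Lagrangian:
  L(x, lambda) = (1/2) x^T Q x + c^T x + lambda^T (A x - b)
Stationarity (grad_x L = 0): Q x + c + A^T lambda = 0.
Primal feasibility: A x = b.

This gives the KKT block system:
  [ Q   A^T ] [ x     ]   [-c ]
  [ A    0  ] [ lambda ] = [ b ]

Solving the linear system:
  x*      = (0.0822, -0.5297, -1.6941)
  lambda* = (-4.4895, 11.1259)
  f(x*)   = 15.7299

x* = (0.0822, -0.5297, -1.6941), lambda* = (-4.4895, 11.1259)


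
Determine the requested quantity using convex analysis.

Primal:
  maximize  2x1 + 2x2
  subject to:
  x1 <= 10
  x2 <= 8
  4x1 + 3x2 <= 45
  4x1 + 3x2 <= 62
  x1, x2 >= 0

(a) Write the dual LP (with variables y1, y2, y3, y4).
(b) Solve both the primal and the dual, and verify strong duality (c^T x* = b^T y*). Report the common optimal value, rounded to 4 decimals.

The standard primal-dual pair for 'max c^T x s.t. A x <= b, x >= 0' is:
  Dual:  min b^T y  s.t.  A^T y >= c,  y >= 0.

So the dual LP is:
  minimize  10y1 + 8y2 + 45y3 + 62y4
  subject to:
    y1 + 4y3 + 4y4 >= 2
    y2 + 3y3 + 3y4 >= 2
    y1, y2, y3, y4 >= 0

Solving the primal: x* = (5.25, 8).
  primal value c^T x* = 26.5.
Solving the dual: y* = (0, 0.5, 0.5, 0).
  dual value b^T y* = 26.5.
Strong duality: c^T x* = b^T y*. Confirmed.

26.5


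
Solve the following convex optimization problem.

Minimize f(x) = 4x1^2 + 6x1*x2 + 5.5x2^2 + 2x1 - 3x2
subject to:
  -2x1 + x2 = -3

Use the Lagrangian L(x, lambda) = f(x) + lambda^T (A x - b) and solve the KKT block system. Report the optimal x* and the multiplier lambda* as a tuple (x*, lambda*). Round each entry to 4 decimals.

Form the Lagrangian:
  L(x, lambda) = (1/2) x^T Q x + c^T x + lambda^T (A x - b)
Stationarity (grad_x L = 0): Q x + c + A^T lambda = 0.
Primal feasibility: A x = b.

This gives the KKT block system:
  [ Q   A^T ] [ x     ]   [-c ]
  [ A    0  ] [ lambda ] = [ b ]

Solving the linear system:
  x*      = (1.1579, -0.6842)
  lambda* = (3.5789)
  f(x*)   = 7.5526

x* = (1.1579, -0.6842), lambda* = (3.5789)


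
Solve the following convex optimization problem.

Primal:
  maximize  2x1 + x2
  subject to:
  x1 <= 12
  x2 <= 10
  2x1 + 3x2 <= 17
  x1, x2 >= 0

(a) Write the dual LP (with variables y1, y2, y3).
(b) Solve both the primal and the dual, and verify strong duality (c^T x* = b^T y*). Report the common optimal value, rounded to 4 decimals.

The standard primal-dual pair for 'max c^T x s.t. A x <= b, x >= 0' is:
  Dual:  min b^T y  s.t.  A^T y >= c,  y >= 0.

So the dual LP is:
  minimize  12y1 + 10y2 + 17y3
  subject to:
    y1 + 2y3 >= 2
    y2 + 3y3 >= 1
    y1, y2, y3 >= 0

Solving the primal: x* = (8.5, 0).
  primal value c^T x* = 17.
Solving the dual: y* = (0, 0, 1).
  dual value b^T y* = 17.
Strong duality: c^T x* = b^T y*. Confirmed.

17


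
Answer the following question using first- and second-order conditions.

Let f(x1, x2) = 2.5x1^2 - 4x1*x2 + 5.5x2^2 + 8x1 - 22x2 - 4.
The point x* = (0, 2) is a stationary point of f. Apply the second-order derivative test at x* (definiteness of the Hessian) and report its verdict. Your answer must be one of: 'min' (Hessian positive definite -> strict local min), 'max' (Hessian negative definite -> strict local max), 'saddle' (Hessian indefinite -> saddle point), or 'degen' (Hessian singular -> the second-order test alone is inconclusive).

Compute the Hessian H = grad^2 f:
  H = [[5, -4], [-4, 11]]
Verify stationarity: grad f(x*) = H x* + g = (0, 0).
Eigenvalues of H: 3, 13.
Both eigenvalues > 0, so H is positive definite -> x* is a strict local min.

min


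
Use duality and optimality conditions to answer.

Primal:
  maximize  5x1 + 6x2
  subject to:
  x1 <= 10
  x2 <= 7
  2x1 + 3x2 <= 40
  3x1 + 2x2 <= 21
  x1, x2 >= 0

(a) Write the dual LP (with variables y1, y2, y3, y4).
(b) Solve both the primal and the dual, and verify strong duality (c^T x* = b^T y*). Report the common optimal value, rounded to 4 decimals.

The standard primal-dual pair for 'max c^T x s.t. A x <= b, x >= 0' is:
  Dual:  min b^T y  s.t.  A^T y >= c,  y >= 0.

So the dual LP is:
  minimize  10y1 + 7y2 + 40y3 + 21y4
  subject to:
    y1 + 2y3 + 3y4 >= 5
    y2 + 3y3 + 2y4 >= 6
    y1, y2, y3, y4 >= 0

Solving the primal: x* = (2.3333, 7).
  primal value c^T x* = 53.6667.
Solving the dual: y* = (0, 2.6667, 0, 1.6667).
  dual value b^T y* = 53.6667.
Strong duality: c^T x* = b^T y*. Confirmed.

53.6667


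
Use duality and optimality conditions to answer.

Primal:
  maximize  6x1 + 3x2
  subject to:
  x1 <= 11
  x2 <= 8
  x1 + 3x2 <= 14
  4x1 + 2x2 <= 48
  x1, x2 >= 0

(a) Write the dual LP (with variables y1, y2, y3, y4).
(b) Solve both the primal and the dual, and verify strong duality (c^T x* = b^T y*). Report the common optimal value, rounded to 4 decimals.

The standard primal-dual pair for 'max c^T x s.t. A x <= b, x >= 0' is:
  Dual:  min b^T y  s.t.  A^T y >= c,  y >= 0.

So the dual LP is:
  minimize  11y1 + 8y2 + 14y3 + 48y4
  subject to:
    y1 + y3 + 4y4 >= 6
    y2 + 3y3 + 2y4 >= 3
    y1, y2, y3, y4 >= 0

Solving the primal: x* = (11, 1).
  primal value c^T x* = 69.
Solving the dual: y* = (5, 0, 1, 0).
  dual value b^T y* = 69.
Strong duality: c^T x* = b^T y*. Confirmed.

69


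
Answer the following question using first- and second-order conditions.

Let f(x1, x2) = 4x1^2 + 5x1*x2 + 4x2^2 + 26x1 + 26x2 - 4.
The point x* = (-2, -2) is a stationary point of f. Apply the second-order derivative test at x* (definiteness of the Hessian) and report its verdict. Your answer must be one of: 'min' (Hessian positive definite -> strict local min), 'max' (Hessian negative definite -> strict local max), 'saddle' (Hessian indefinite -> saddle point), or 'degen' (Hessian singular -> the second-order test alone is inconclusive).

Compute the Hessian H = grad^2 f:
  H = [[8, 5], [5, 8]]
Verify stationarity: grad f(x*) = H x* + g = (0, 0).
Eigenvalues of H: 3, 13.
Both eigenvalues > 0, so H is positive definite -> x* is a strict local min.

min


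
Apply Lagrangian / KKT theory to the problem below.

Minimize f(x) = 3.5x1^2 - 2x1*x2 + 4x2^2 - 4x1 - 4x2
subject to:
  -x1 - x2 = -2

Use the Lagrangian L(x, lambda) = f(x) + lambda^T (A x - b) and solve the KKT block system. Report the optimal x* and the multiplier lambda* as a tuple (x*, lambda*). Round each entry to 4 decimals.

Form the Lagrangian:
  L(x, lambda) = (1/2) x^T Q x + c^T x + lambda^T (A x - b)
Stationarity (grad_x L = 0): Q x + c + A^T lambda = 0.
Primal feasibility: A x = b.

This gives the KKT block system:
  [ Q   A^T ] [ x     ]   [-c ]
  [ A    0  ] [ lambda ] = [ b ]

Solving the linear system:
  x*      = (1.0526, 0.9474)
  lambda* = (1.4737)
  f(x*)   = -2.5263

x* = (1.0526, 0.9474), lambda* = (1.4737)


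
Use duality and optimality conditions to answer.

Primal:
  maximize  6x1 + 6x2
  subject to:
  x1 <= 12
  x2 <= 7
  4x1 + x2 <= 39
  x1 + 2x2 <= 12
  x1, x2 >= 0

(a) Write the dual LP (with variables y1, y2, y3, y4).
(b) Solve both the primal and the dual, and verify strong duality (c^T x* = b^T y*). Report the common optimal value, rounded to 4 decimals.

The standard primal-dual pair for 'max c^T x s.t. A x <= b, x >= 0' is:
  Dual:  min b^T y  s.t.  A^T y >= c,  y >= 0.

So the dual LP is:
  minimize  12y1 + 7y2 + 39y3 + 12y4
  subject to:
    y1 + 4y3 + y4 >= 6
    y2 + y3 + 2y4 >= 6
    y1, y2, y3, y4 >= 0

Solving the primal: x* = (9.4286, 1.2857).
  primal value c^T x* = 64.2857.
Solving the dual: y* = (0, 0, 0.8571, 2.5714).
  dual value b^T y* = 64.2857.
Strong duality: c^T x* = b^T y*. Confirmed.

64.2857


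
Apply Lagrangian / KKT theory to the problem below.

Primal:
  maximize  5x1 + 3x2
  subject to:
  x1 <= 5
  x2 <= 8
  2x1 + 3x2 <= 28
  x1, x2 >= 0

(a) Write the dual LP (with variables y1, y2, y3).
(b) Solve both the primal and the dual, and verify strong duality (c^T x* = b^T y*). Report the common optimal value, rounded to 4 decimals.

The standard primal-dual pair for 'max c^T x s.t. A x <= b, x >= 0' is:
  Dual:  min b^T y  s.t.  A^T y >= c,  y >= 0.

So the dual LP is:
  minimize  5y1 + 8y2 + 28y3
  subject to:
    y1 + 2y3 >= 5
    y2 + 3y3 >= 3
    y1, y2, y3 >= 0

Solving the primal: x* = (5, 6).
  primal value c^T x* = 43.
Solving the dual: y* = (3, 0, 1).
  dual value b^T y* = 43.
Strong duality: c^T x* = b^T y*. Confirmed.

43


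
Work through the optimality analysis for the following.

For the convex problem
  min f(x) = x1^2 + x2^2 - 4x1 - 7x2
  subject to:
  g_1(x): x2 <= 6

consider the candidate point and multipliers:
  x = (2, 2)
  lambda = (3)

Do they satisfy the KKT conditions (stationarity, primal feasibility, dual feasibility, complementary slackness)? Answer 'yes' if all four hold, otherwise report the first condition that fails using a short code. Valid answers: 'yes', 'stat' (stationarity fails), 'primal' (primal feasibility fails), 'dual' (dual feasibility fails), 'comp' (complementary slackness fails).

Gradient of f: grad f(x) = Q x + c = (0, -3)
Constraint values g_i(x) = a_i^T x - b_i:
  g_1((2, 2)) = -4
Stationarity residual: grad f(x) + sum_i lambda_i a_i = (0, 0)
  -> stationarity OK
Primal feasibility (all g_i <= 0): OK
Dual feasibility (all lambda_i >= 0): OK
Complementary slackness (lambda_i * g_i(x) = 0 for all i): FAILS

Verdict: the first failing condition is complementary_slackness -> comp.

comp


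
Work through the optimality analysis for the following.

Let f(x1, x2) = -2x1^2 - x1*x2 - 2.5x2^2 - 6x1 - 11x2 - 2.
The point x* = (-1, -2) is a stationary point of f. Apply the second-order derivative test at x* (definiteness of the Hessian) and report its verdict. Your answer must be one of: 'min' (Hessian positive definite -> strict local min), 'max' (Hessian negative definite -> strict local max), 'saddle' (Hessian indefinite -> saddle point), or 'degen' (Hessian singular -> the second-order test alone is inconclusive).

Compute the Hessian H = grad^2 f:
  H = [[-4, -1], [-1, -5]]
Verify stationarity: grad f(x*) = H x* + g = (0, 0).
Eigenvalues of H: -5.618, -3.382.
Both eigenvalues < 0, so H is negative definite -> x* is a strict local max.

max


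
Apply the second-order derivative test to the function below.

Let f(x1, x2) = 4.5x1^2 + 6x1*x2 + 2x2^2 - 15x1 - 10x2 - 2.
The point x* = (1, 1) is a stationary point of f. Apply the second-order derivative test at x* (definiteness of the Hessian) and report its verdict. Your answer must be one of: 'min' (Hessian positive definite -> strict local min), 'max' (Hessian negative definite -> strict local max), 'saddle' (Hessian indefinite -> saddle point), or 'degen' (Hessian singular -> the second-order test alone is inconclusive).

Compute the Hessian H = grad^2 f:
  H = [[9, 6], [6, 4]]
Verify stationarity: grad f(x*) = H x* + g = (0, 0).
Eigenvalues of H: 0, 13.
H has a zero eigenvalue (singular; positive semidefinite but not definite), so H is neither positive definite, negative definite, nor indefinite. The second-order test alone is inconclusive -> degen.
(Indeed, f is constant along the null direction of H through x*, so x* is not a strict local extremum.)

degen


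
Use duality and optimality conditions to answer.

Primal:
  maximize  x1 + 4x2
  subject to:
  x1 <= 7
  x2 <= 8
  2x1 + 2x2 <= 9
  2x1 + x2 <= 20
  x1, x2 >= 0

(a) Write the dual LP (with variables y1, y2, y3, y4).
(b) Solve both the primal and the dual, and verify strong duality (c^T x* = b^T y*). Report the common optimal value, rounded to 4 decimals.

The standard primal-dual pair for 'max c^T x s.t. A x <= b, x >= 0' is:
  Dual:  min b^T y  s.t.  A^T y >= c,  y >= 0.

So the dual LP is:
  minimize  7y1 + 8y2 + 9y3 + 20y4
  subject to:
    y1 + 2y3 + 2y4 >= 1
    y2 + 2y3 + y4 >= 4
    y1, y2, y3, y4 >= 0

Solving the primal: x* = (0, 4.5).
  primal value c^T x* = 18.
Solving the dual: y* = (0, 0, 2, 0).
  dual value b^T y* = 18.
Strong duality: c^T x* = b^T y*. Confirmed.

18


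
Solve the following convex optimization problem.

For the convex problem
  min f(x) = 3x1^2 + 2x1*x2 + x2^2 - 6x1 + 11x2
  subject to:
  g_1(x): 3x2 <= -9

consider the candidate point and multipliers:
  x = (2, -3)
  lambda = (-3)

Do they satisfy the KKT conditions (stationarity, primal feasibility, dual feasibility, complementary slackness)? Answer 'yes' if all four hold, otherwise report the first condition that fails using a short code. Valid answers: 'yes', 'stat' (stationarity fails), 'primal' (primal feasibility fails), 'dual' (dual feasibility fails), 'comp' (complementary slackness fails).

Gradient of f: grad f(x) = Q x + c = (0, 9)
Constraint values g_i(x) = a_i^T x - b_i:
  g_1((2, -3)) = 0
Stationarity residual: grad f(x) + sum_i lambda_i a_i = (0, 0)
  -> stationarity OK
Primal feasibility (all g_i <= 0): OK
Dual feasibility (all lambda_i >= 0): FAILS
Complementary slackness (lambda_i * g_i(x) = 0 for all i): OK

Verdict: the first failing condition is dual_feasibility -> dual.

dual


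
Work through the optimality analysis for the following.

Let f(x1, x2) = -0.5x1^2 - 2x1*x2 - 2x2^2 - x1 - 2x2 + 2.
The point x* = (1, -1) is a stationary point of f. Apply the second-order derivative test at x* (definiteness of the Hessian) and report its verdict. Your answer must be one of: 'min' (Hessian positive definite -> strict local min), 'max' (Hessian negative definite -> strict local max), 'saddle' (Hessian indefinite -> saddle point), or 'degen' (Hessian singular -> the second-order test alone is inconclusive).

Compute the Hessian H = grad^2 f:
  H = [[-1, -2], [-2, -4]]
Verify stationarity: grad f(x*) = H x* + g = (0, 0).
Eigenvalues of H: -5, 0.
H has a zero eigenvalue (singular; negative semidefinite but not definite), so H is neither positive definite, negative definite, nor indefinite. The second-order test alone is inconclusive -> degen.
(Indeed, f is constant along the null direction of H through x*, so x* is not a strict local extremum.)

degen


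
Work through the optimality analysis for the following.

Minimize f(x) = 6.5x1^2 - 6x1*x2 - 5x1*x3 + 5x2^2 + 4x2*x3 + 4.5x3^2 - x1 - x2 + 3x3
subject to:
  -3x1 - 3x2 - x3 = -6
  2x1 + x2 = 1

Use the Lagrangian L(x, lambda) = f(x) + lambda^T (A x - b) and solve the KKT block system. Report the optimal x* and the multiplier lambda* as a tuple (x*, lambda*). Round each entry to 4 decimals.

Form the Lagrangian:
  L(x, lambda) = (1/2) x^T Q x + c^T x + lambda^T (A x - b)
Stationarity (grad_x L = 0): Q x + c + A^T lambda = 0.
Primal feasibility: A x = b.

This gives the KKT block system:
  [ Q   A^T ] [ x     ]   [-c ]
  [ A    0  ] [ lambda ] = [ b ]

Solving the linear system:
  x*      = (-0.475, 1.95, 1.575)
  lambda* = (27.35, 54.4)
  f(x*)   = 56.475

x* = (-0.475, 1.95, 1.575), lambda* = (27.35, 54.4)


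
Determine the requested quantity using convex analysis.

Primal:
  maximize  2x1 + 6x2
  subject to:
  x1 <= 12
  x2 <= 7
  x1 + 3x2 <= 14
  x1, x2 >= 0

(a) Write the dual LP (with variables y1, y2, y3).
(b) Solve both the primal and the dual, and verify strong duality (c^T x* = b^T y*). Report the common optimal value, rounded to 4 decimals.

The standard primal-dual pair for 'max c^T x s.t. A x <= b, x >= 0' is:
  Dual:  min b^T y  s.t.  A^T y >= c,  y >= 0.

So the dual LP is:
  minimize  12y1 + 7y2 + 14y3
  subject to:
    y1 + y3 >= 2
    y2 + 3y3 >= 6
    y1, y2, y3 >= 0

Solving the primal: x* = (0, 4.6667).
  primal value c^T x* = 28.
Solving the dual: y* = (0, 0, 2).
  dual value b^T y* = 28.
Strong duality: c^T x* = b^T y*. Confirmed.

28
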